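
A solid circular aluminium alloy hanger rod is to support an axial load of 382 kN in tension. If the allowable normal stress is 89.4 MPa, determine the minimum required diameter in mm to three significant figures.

73.8 mm

Required area A ≥ P/σ_allow = 382000/89.4 = 4273 mm².
For a solid circular section, d ≥ √(4A/π) = 73.76 mm.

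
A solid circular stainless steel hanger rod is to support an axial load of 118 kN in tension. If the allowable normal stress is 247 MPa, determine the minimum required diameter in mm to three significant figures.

24.7 mm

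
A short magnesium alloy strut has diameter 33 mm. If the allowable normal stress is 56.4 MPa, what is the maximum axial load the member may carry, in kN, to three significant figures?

48.2 kN

A = 855.3 mm².
P_max = σ_allow · A = 56.4 · 855.3 = 48240 N = 48.24 kN.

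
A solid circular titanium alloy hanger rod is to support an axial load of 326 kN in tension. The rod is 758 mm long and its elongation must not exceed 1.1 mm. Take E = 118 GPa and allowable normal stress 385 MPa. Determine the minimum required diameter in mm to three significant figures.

49.2 mm

Required area A ≥ P/σ_allow = 326000/385 = 846.8 mm².
For a solid circular section, d ≥ √(4A/π) = 32.83 mm.
Elongation limit: A ≥ PL/(Eδ_allow) = 326000·758/(118000·1.1) = 1904 mm² ⇒ d ≥ 49.23 mm.
The elongation limit governs.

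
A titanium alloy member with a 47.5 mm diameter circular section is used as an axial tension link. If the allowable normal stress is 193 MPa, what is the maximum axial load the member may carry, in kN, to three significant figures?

A = 1772 mm².
P_max = σ_allow · A = 193 · 1772 = 342000 N = 342 kN.

342 kN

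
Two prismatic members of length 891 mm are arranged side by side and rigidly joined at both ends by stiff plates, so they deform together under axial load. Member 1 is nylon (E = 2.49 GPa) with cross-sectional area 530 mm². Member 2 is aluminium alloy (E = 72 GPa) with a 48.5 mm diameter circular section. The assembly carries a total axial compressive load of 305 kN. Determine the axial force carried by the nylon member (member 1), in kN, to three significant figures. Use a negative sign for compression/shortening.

A_2 = 1847 mm².
Equal strain + equilibrium ⇒ each member carries load in proportion to AE: A₁E₁ = 1320000 N, A₂E₂ = 133000000 N, ΣAE = 134300000 N.
F₁ = P·A₁E₁/ΣAE = -305000·1320000/134300000 = -2996 N.

-3.00 kN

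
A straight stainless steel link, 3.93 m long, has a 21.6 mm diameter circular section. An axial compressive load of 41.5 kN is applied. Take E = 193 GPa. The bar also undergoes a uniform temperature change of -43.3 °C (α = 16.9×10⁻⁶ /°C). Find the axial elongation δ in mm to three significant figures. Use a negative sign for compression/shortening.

-5.18 mm

A = 366.4 mm².
δ_mech = NL/(AE) = -41500·3930/(366.4·193000) = -2.306 mm.
δ_thermal = αLΔT = 16.9e-6·3930·-43.3 = -2.876 mm.
δ = δ_mech + δ_thermal = -5.182 mm.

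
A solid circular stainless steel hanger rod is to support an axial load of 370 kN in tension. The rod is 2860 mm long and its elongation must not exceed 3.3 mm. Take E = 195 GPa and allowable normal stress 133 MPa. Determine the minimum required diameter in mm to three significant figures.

Required area A ≥ P/σ_allow = 370000/133 = 2782 mm².
For a solid circular section, d ≥ √(4A/π) = 59.52 mm.
Elongation limit: A ≥ PL/(Eδ_allow) = 370000·2860/(195000·3.3) = 1644 mm² ⇒ d ≥ 45.76 mm.
The stress limit governs.

59.5 mm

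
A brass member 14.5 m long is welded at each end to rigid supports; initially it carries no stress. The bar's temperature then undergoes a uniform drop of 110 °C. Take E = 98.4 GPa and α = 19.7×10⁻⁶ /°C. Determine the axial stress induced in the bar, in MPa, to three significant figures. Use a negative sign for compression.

213 MPa

Free thermal expansion αLΔT = 19.7e-6 · 14500 · -110 = -31.42 mm.
The walls impose strain ε = −(-31.42)/14500 = 2.1670e-03; σ = Eε = 98400 · 2.1670e-03 = 213.2 MPa.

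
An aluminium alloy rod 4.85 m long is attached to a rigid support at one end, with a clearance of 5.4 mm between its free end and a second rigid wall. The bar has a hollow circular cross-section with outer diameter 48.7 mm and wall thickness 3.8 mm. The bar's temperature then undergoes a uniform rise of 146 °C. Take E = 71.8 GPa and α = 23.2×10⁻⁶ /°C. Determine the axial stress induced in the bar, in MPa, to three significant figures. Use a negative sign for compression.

-163 MPa

Free thermal expansion αLΔT = 23.2e-6 · 4850 · 146 = 16.43 mm.
The walls engage after the gap closes; constrained expansion = 16.43 − 5.4 = 11.03 mm.
The walls impose strain ε = −(11.03)/4850 = -2.2738e-03; σ = Eε = 71800 · -2.2738e-03 = -163.3 MPa.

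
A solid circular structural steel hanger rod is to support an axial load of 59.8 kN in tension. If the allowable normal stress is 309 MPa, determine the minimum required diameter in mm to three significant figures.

Required area A ≥ P/σ_allow = 59800/309 = 193.5 mm².
For a solid circular section, d ≥ √(4A/π) = 15.7 mm.

15.7 mm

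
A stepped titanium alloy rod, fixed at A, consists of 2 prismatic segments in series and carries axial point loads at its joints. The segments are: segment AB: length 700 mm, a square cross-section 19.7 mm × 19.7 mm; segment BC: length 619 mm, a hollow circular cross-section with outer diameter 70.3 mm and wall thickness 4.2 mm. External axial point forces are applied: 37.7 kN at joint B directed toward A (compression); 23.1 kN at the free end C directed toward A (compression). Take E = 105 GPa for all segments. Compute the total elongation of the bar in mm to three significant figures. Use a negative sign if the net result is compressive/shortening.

-1.20 mm

Internal axial forces (sectioning from the free end, tension +): N_BC = -23.1 kN, N_AB = -60.8 kN.
A_AB = 388.1 mm².
A_BC = 872.2 mm².
δ_AB = -60800·700/(388.1·105000) = -1.044 mm
δ_BC = -23100·619/(872.2·105000) = -0.1561 mm
δ = Σδ_i = -1.201 mm.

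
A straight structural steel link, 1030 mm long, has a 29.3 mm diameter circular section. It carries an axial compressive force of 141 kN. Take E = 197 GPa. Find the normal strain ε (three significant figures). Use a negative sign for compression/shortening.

-0.00106

A = 674.3 mm².
σ = N/A = -209.1 MPa; ε = σ/E = -209.1/197000 = -1.062e-03.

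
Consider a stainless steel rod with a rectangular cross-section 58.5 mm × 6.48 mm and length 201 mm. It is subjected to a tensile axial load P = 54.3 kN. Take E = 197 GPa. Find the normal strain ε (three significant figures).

7.27e-04

A = 379.1 mm².
σ = N/A = 143.2 MPa; ε = σ/E = 143.2/197000 = 7.271e-04.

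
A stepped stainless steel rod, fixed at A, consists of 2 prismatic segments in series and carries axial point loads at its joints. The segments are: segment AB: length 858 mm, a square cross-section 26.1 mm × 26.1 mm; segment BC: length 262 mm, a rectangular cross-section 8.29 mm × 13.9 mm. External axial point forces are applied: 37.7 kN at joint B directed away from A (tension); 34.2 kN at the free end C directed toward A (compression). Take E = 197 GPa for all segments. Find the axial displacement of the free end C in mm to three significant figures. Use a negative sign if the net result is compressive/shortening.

-0.372 mm

Internal axial forces (sectioning from the free end, tension +): N_BC = -34.2 kN, N_AB = 3.5 kN.
A_AB = 681.2 mm².
A_BC = 115.2 mm².
δ_AB = 3500·858/(681.2·197000) = 0.02238 mm
δ_BC = -34200·262/(115.2·197000) = -0.3947 mm
δ = Σδ_i = -0.3723 mm.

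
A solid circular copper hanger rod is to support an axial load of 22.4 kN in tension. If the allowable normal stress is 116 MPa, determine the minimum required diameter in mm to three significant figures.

15.7 mm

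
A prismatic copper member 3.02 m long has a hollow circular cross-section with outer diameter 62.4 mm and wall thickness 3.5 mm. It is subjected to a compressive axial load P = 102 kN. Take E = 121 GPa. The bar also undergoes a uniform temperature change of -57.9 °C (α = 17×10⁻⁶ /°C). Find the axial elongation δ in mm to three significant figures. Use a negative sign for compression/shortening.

-6.90 mm

A = 647.6 mm².
δ_mech = NL/(AE) = -102000·3020/(647.6·121000) = -3.931 mm.
δ_thermal = αLΔT = 17e-6·3020·-57.9 = -2.973 mm.
δ = δ_mech + δ_thermal = -6.903 mm.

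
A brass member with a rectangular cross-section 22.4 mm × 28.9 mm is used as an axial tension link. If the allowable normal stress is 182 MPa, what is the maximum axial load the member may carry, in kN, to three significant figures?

118 kN

A = 647.4 mm².
P_max = σ_allow · A = 182 · 647.4 = 117800 N = 117.8 kN.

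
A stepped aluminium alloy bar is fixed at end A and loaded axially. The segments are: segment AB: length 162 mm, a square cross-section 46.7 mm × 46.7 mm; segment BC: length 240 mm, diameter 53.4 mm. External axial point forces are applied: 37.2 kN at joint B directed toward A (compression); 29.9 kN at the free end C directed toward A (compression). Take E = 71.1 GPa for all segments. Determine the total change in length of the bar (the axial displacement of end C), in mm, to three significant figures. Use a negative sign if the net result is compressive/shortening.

-0.115 mm

Internal axial forces (sectioning from the free end, tension +): N_BC = -29.9 kN, N_AB = -67.1 kN.
A_AB = 2181 mm².
A_BC = 2240 mm².
δ_AB = -67100·162/(2181·71100) = -0.0701 mm
δ_BC = -29900·240/(2240·71100) = -0.04507 mm
δ = Σδ_i = -0.1152 mm.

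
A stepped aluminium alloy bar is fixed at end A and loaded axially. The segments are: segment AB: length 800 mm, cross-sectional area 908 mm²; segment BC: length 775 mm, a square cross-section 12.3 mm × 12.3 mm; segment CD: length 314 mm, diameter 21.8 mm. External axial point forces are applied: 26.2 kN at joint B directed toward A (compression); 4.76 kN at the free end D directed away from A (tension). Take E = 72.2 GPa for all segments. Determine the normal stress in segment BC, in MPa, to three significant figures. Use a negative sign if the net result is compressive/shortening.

Internal axial forces (sectioning from the free end, tension +): N_CD = 4.76 kN, N_BC = 4.76 kN, N_AB = -21.44 kN.
A_BC = 151.3 mm².
σ_BC = N_BC/A_BC = 4760/151.3 = 31.46 MPa.

31.5 MPa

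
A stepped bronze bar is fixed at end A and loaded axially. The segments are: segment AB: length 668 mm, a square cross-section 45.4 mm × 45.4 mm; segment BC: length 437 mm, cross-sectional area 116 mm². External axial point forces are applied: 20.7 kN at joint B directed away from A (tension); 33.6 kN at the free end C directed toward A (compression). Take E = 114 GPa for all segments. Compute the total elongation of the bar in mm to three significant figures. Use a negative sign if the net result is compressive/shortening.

-1.15 mm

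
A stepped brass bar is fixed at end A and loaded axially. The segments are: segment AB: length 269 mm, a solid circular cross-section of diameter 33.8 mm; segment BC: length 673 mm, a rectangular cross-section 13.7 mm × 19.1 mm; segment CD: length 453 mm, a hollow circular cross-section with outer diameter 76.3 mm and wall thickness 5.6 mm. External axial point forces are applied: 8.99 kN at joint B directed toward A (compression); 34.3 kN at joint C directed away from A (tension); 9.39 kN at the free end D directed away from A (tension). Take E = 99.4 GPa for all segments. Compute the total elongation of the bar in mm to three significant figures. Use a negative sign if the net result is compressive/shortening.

Internal axial forces (sectioning from the free end, tension +): N_CD = 9.39 kN, N_BC = 43.69 kN, N_AB = 34.7 kN.
A_AB = 897.3 mm².
A_BC = 261.7 mm².
A_CD = 1244 mm².
δ_AB = 34700·269/(897.3·99400) = 0.1047 mm
δ_BC = 43690·673/(261.7·99400) = 1.13 mm
δ_CD = 9390·453/(1244·99400) = 0.0344 mm
δ = Σδ_i = 1.27 mm.

1.27 mm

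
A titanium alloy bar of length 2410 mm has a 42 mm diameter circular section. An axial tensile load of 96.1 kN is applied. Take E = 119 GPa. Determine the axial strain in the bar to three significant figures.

5.83e-04

A = 1385 mm².
σ = N/A = 69.36 MPa; ε = σ/E = 69.36/119000 = 5.829e-04.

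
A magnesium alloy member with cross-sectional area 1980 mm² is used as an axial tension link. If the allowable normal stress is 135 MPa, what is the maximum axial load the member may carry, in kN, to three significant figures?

267 kN

P_max = σ_allow · A = 135 · 1980 = 267300 N = 267.3 kN.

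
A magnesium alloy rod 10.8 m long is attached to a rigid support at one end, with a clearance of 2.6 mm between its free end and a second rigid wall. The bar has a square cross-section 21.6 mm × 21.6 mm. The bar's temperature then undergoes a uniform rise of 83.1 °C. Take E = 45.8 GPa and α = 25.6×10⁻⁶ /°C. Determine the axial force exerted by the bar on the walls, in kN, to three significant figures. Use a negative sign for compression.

Free thermal expansion αLΔT = 25.6e-6 · 10800 · 83.1 = 22.98 mm.
The walls engage after the gap closes; constrained expansion = 22.98 − 2.6 = 20.38 mm.
The walls impose strain ε = −(20.38)/10800 = -1.8866e-03; σ = Eε = 45800 · -1.8866e-03 = -86.41 MPa.
Wall reaction R = σ·A = -86.41·466.6 = -40310 N = -40.31 kN.

-40.3 kN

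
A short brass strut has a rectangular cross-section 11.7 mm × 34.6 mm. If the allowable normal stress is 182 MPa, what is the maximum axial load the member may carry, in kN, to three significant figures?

A = 404.8 mm².
P_max = σ_allow · A = 182 · 404.8 = 73680 N = 73.68 kN.

73.7 kN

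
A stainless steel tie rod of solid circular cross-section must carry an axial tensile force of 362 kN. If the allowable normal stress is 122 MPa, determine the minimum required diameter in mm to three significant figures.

61.5 mm

Required area A ≥ P/σ_allow = 362000/122 = 2967 mm².
For a solid circular section, d ≥ √(4A/π) = 61.47 mm.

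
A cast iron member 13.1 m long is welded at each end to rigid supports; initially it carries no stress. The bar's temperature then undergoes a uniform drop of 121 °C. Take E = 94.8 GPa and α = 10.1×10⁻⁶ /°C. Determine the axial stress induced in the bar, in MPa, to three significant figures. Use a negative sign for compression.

116 MPa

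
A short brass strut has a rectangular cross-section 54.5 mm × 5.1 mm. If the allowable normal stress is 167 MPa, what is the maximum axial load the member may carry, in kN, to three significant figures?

A = 277.9 mm².
P_max = σ_allow · A = 167 · 277.9 = 46420 N = 46.42 kN.

46.4 kN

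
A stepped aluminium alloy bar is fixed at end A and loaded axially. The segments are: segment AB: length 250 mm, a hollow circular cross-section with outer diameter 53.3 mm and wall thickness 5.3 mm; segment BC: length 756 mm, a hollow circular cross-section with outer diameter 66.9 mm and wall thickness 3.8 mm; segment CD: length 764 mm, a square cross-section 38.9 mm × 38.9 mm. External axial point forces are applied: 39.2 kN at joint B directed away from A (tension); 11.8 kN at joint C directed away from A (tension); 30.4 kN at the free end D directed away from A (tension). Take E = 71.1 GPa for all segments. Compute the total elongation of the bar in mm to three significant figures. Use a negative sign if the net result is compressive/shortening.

Internal axial forces (sectioning from the free end, tension +): N_CD = 30.4 kN, N_BC = 42.2 kN, N_AB = 81.4 kN.
A_AB = 799.2 mm².
A_BC = 753.3 mm².
A_CD = 1513 mm².
δ_AB = 81400·250/(799.2·71100) = 0.3581 mm
δ_BC = 42200·756/(753.3·71100) = 0.5957 mm
δ_CD = 30400·764/(1513·71100) = 0.2159 mm
δ = Σδ_i = 1.17 mm.

1.17 mm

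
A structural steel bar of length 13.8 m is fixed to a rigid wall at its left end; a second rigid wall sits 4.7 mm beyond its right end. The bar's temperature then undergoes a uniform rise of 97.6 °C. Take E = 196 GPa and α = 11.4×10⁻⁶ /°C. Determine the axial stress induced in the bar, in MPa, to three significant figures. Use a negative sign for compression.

-151 MPa

Free thermal expansion αLΔT = 11.4e-6 · 13800 · 97.6 = 15.35 mm.
The walls engage after the gap closes; constrained expansion = 15.35 − 4.7 = 10.65 mm.
The walls impose strain ε = −(10.65)/13800 = -7.7206e-04; σ = Eε = 196000 · -7.7206e-04 = -151.3 MPa.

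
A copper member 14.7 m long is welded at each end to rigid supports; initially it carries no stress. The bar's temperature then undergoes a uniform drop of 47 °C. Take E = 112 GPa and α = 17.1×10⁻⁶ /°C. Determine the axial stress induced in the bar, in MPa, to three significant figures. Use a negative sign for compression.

Free thermal expansion αLΔT = 17.1e-6 · 14700 · -47 = -11.81 mm.
The walls impose strain ε = −(-11.81)/14700 = 8.0370e-04; σ = Eε = 112000 · 8.0370e-04 = 90.01 MPa.

90.0 MPa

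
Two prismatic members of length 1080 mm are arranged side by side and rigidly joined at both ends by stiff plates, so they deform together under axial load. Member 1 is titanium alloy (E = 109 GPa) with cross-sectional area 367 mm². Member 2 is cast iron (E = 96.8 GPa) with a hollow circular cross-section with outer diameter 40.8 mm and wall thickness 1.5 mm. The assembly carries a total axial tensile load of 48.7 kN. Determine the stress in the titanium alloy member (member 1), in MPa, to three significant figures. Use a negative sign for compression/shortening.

A_2 = 185.2 mm².
Equal strain + equilibrium ⇒ each member carries load in proportion to AE: A₁E₁ = 40000000 N, A₂E₂ = 17930000 N, ΣAE = 57930000 N.
σ₁ = P·E₁/ΣAE = 48700·109000/57930000 = 91.63 MPa.

91.6 MPa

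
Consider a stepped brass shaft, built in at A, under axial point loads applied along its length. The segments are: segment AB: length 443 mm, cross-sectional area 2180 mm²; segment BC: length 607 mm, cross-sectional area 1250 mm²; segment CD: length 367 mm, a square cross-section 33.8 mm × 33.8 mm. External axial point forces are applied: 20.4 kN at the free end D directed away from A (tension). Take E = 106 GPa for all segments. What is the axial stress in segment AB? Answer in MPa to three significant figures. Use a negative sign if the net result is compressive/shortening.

Internal axial forces (sectioning from the free end, tension +): N_CD = 20.4 kN, N_BC = 20.4 kN, N_AB = 20.4 kN.
σ_AB = N_AB/A_AB = 20400/2180 = 9.358 MPa.

9.36 MPa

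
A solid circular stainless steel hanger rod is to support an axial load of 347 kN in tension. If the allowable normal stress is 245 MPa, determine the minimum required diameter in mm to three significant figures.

42.5 mm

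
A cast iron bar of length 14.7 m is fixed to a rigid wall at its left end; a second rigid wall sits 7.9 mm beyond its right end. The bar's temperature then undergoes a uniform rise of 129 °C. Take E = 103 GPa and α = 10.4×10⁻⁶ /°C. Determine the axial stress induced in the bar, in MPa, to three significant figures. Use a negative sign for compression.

Free thermal expansion αLΔT = 10.4e-6 · 14700 · 129 = 19.72 mm.
The walls engage after the gap closes; constrained expansion = 19.72 − 7.9 = 11.82 mm.
The walls impose strain ε = −(11.82)/14700 = -8.0419e-04; σ = Eε = 103000 · -8.0419e-04 = -82.83 MPa.

-82.8 MPa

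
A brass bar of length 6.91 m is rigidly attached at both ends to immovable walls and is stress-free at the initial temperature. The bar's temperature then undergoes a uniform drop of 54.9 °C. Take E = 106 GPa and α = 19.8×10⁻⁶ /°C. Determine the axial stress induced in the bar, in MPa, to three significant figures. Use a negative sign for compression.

115 MPa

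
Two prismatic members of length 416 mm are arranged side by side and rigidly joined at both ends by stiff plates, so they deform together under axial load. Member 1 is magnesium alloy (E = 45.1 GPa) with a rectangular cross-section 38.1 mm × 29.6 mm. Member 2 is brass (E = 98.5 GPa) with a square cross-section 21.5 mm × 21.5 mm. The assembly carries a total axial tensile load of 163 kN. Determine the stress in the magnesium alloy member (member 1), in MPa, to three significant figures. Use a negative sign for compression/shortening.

76.3 MPa

A_1 = 1128 mm².
A_2 = 462.2 mm².
Equal strain + equilibrium ⇒ each member carries load in proportion to AE: A₁E₁ = 50860000 N, A₂E₂ = 45530000 N, ΣAE = 96390000 N.
σ₁ = P·E₁/ΣAE = 163000·45100/96390000 = 76.26 MPa.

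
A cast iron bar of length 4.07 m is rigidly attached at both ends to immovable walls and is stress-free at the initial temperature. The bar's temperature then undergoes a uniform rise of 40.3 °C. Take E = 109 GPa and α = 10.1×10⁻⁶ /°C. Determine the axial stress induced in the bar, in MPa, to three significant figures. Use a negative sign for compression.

-44.4 MPa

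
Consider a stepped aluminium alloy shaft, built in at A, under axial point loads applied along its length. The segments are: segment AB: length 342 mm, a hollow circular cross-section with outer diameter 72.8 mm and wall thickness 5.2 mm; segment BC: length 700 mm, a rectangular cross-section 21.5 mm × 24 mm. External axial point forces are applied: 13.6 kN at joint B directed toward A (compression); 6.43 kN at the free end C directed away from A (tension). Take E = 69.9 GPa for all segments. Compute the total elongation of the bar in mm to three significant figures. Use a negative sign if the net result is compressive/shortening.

0.0930 mm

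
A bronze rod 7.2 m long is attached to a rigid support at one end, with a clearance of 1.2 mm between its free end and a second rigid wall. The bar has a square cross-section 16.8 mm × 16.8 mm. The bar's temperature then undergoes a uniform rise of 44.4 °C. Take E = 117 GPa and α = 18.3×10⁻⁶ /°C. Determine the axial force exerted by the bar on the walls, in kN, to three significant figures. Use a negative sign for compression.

-21.3 kN

Free thermal expansion αLΔT = 18.3e-6 · 7200 · 44.4 = 5.85 mm.
The walls engage after the gap closes; constrained expansion = 5.85 − 1.2 = 4.65 mm.
The walls impose strain ε = −(4.65)/7200 = -6.4585e-04; σ = Eε = 117000 · -6.4585e-04 = -75.56 MPa.
Wall reaction R = σ·A = -75.56·282.2 = -21330 N = -21.33 kN.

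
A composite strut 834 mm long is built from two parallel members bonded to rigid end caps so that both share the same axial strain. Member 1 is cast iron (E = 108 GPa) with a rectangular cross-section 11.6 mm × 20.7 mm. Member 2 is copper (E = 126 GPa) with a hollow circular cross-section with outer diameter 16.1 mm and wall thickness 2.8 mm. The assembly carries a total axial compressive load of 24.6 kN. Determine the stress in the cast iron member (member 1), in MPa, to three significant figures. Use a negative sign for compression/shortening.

A_1 = 240.1 mm².
A_2 = 117 mm².
Equal strain + equilibrium ⇒ each member carries load in proportion to AE: A₁E₁ = 25930000 N, A₂E₂ = 14740000 N, ΣAE = 40670000 N.
σ₁ = P·E₁/ΣAE = -24600·108000/40670000 = -65.32 MPa.

-65.3 MPa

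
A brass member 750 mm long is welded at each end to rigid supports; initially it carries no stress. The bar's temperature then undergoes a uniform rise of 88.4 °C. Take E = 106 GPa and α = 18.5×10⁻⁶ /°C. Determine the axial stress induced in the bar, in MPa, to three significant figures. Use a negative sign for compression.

-173 MPa

Free thermal expansion αLΔT = 18.5e-6 · 750 · 88.4 = 1.227 mm.
The walls impose strain ε = −(1.227)/750 = -1.6354e-03; σ = Eε = 106000 · -1.6354e-03 = -173.4 MPa.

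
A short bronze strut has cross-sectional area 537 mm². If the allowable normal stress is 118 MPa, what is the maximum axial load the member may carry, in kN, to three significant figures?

63.4 kN

P_max = σ_allow · A = 118 · 537 = 63370 N = 63.37 kN.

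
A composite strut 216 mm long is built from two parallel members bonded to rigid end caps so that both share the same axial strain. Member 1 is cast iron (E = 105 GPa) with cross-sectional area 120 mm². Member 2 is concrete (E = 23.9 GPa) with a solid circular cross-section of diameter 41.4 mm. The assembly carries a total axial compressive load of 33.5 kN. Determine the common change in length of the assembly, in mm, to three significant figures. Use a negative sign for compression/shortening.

A_2 = 1346 mm².
Equal strain + equilibrium ⇒ each member carries load in proportion to AE: A₁E₁ = 12600000 N, A₂E₂ = 32170000 N, ΣAE = 44770000 N.
δ = PL/ΣAE = -33500·216/44770000 = -0.1616 mm.

-0.162 mm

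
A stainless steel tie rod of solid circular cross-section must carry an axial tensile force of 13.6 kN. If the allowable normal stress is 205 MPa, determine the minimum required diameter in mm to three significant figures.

Required area A ≥ P/σ_allow = 13600/205 = 66.34 mm².
For a solid circular section, d ≥ √(4A/π) = 9.191 mm.

9.19 mm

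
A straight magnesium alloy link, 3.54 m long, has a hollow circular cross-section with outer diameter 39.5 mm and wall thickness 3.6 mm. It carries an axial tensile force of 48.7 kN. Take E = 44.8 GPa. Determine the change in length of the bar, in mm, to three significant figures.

9.48 mm

A = 406 mm².
δ_mech = NL/(AE) = 48700·3540/(406·44800) = 9.478 mm.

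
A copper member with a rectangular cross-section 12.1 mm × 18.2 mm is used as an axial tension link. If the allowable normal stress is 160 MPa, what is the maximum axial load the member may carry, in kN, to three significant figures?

A = 220.2 mm².
P_max = σ_allow · A = 160 · 220.2 = 35240 N = 35.24 kN.

35.2 kN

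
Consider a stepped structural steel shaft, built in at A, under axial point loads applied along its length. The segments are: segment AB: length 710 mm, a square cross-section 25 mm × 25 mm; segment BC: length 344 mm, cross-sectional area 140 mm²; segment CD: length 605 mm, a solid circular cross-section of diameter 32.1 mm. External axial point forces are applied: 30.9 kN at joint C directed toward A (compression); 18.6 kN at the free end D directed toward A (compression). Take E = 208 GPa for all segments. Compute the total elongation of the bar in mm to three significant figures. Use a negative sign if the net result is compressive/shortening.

-0.922 mm

Internal axial forces (sectioning from the free end, tension +): N_CD = -18.6 kN, N_BC = -49.5 kN, N_AB = -49.5 kN.
A_AB = 625 mm².
A_CD = 809.3 mm².
δ_AB = -49500·710/(625·208000) = -0.2703 mm
δ_BC = -49500·344/(140·208000) = -0.5848 mm
δ_CD = -18600·605/(809.3·208000) = -0.06685 mm
δ = Σδ_i = -0.9219 mm.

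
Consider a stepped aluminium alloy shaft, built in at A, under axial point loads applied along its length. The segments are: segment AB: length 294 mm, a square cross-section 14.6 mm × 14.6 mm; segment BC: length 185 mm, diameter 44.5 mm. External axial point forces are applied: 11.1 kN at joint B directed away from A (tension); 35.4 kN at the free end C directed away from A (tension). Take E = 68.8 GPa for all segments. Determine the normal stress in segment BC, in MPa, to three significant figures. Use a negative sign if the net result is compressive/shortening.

Internal axial forces (sectioning from the free end, tension +): N_BC = 35.4 kN, N_AB = 46.5 kN.
A_BC = 1555 mm².
σ_BC = N_BC/A_BC = 35400/1555 = 22.76 MPa.

22.8 MPa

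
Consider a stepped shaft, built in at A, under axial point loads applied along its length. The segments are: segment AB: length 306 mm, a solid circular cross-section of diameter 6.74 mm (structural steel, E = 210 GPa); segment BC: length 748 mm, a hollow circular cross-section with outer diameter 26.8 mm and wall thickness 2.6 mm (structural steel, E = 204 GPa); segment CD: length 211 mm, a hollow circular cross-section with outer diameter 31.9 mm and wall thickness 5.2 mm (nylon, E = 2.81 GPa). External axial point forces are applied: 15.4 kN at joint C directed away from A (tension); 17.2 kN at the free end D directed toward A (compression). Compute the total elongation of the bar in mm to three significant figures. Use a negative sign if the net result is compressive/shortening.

Internal axial forces (sectioning from the free end, tension +): N_CD = -17.2 kN, N_BC = -1.8 kN, N_AB = -1.8 kN.
A_AB = 35.68 mm².
A_BC = 197.7 mm².
A_CD = 436.2 mm².
δ_AB = -1800·306/(35.68·210000) = -0.07351 mm
δ_BC = -1800·748/(197.7·204000) = -0.03339 mm
δ_CD = -17200·211/(436.2·2810) = -2.961 mm
δ = Σδ_i = -3.068 mm.

-3.07 mm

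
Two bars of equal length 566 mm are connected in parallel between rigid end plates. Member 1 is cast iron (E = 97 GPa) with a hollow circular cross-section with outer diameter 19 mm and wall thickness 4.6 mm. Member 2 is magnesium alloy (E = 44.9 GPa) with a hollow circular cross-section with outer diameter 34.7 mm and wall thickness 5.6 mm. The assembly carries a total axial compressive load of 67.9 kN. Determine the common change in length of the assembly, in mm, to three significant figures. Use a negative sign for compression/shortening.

A_1 = 208.1 mm².
A_2 = 512 mm².
Equal strain + equilibrium ⇒ each member carries load in proportion to AE: A₁E₁ = 20190000 N, A₂E₂ = 22990000 N, ΣAE = 43170000 N.
δ = PL/ΣAE = -67900·566/43170000 = -0.8902 mm.

-0.890 mm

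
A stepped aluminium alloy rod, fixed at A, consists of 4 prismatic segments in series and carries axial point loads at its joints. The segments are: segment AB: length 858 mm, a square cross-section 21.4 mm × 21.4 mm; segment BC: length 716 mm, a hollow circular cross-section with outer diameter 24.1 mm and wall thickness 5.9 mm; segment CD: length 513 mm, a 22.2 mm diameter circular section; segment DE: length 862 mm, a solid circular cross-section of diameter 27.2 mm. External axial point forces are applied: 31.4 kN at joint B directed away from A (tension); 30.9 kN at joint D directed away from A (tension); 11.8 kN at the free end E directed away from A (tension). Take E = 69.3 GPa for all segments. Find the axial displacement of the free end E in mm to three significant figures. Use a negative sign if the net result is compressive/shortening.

Internal axial forces (sectioning from the free end, tension +): N_DE = 11.8 kN, N_CD = 42.7 kN, N_BC = 42.7 kN, N_AB = 74.1 kN.
A_AB = 458 mm².
A_BC = 337.3 mm².
A_CD = 387.1 mm².
A_DE = 581.1 mm².
δ_AB = 74100·858/(458·69300) = 2.003 mm
δ_BC = 42700·716/(337.3·69300) = 1.308 mm
δ_CD = 42700·513/(387.1·69300) = 0.8166 mm
δ_DE = 11800·862/(581.1·69300) = 0.2526 mm
δ = Σδ_i = 4.38 mm.

4.38 mm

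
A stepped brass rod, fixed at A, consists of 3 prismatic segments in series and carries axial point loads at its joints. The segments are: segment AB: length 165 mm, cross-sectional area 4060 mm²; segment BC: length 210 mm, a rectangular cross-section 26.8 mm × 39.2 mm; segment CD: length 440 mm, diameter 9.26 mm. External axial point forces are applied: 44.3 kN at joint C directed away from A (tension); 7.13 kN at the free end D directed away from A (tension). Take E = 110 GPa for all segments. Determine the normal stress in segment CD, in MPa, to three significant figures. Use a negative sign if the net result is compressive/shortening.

106 MPa

Internal axial forces (sectioning from the free end, tension +): N_CD = 7.13 kN, N_BC = 51.43 kN, N_AB = 51.43 kN.
A_CD = 67.35 mm².
σ_CD = N_CD/A_CD = 7130/67.35 = 105.9 MPa.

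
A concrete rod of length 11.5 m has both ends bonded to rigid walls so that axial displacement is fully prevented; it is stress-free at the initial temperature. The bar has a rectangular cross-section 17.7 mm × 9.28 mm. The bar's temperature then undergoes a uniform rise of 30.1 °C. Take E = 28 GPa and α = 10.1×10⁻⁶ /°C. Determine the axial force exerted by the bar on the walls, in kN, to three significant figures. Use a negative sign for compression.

Free thermal expansion αLΔT = 10.1e-6 · 11500 · 30.1 = 3.496 mm.
The walls impose strain ε = −(3.496)/11500 = -3.0401e-04; σ = Eε = 28000 · -3.0401e-04 = -8.512 MPa.
Wall reaction R = σ·A = -8.512·164.3 = -1398 N = -1.398 kN.

-1.40 kN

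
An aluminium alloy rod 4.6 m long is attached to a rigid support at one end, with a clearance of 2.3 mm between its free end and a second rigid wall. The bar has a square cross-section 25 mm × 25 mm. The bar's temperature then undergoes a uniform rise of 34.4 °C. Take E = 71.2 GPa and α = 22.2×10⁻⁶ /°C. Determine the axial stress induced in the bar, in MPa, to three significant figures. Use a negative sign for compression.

Free thermal expansion αLΔT = 22.2e-6 · 4600 · 34.4 = 3.513 mm.
The walls engage after the gap closes; constrained expansion = 3.513 − 2.3 = 1.213 mm.
The walls impose strain ε = −(1.213)/4600 = -2.6368e-04; σ = Eε = 71200 · -2.6368e-04 = -18.77 MPa.

-18.8 MPa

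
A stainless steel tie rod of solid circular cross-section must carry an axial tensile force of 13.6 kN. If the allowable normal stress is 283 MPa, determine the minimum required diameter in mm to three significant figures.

Required area A ≥ P/σ_allow = 13600/283 = 48.06 mm².
For a solid circular section, d ≥ √(4A/π) = 7.822 mm.

7.82 mm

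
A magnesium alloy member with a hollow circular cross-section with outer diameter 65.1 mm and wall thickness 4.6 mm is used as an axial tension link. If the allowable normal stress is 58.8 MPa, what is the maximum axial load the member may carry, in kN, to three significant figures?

A = 874.3 mm².
P_max = σ_allow · A = 58.8 · 874.3 = 51410 N = 51.41 kN.

51.4 kN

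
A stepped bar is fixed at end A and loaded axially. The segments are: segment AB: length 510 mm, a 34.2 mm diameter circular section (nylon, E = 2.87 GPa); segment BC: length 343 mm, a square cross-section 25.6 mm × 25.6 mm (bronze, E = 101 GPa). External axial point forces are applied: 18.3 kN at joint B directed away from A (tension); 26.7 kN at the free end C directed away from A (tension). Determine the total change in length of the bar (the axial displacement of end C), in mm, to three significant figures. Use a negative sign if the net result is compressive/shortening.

8.84 mm

Internal axial forces (sectioning from the free end, tension +): N_BC = 26.7 kN, N_AB = 45 kN.
A_AB = 918.6 mm².
A_BC = 655.4 mm².
δ_AB = 45000·510/(918.6·2870) = 8.705 mm
δ_BC = 26700·343/(655.4·101000) = 0.1384 mm
δ = Σδ_i = 8.843 mm.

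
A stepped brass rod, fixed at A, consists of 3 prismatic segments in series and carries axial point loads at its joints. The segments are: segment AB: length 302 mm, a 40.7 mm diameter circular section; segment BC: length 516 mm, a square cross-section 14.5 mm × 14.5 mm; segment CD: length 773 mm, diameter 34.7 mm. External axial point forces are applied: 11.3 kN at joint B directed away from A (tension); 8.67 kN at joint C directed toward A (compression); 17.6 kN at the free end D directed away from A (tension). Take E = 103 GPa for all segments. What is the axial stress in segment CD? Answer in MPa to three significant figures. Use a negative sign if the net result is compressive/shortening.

18.6 MPa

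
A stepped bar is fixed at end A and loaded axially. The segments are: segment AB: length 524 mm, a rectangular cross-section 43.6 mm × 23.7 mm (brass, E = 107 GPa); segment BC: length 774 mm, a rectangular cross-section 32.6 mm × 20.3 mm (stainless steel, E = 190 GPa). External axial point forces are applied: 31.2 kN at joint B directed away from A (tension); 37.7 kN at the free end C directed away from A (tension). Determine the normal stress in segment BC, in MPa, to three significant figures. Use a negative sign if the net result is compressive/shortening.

57.0 MPa

Internal axial forces (sectioning from the free end, tension +): N_BC = 37.7 kN, N_AB = 68.9 kN.
A_BC = 661.8 mm².
σ_BC = N_BC/A_BC = 37700/661.8 = 56.97 MPa.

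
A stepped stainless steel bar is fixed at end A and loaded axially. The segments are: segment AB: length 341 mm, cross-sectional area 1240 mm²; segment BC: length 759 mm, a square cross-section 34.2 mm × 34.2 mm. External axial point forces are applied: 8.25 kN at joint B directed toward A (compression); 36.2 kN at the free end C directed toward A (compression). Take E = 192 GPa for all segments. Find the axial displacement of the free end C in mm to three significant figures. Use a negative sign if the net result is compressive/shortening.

Internal axial forces (sectioning from the free end, tension +): N_BC = -36.2 kN, N_AB = -44.45 kN.
A_BC = 1170 mm².
δ_AB = -44450·341/(1240·192000) = -0.06367 mm
δ_BC = -36200·759/(1170·192000) = -0.1223 mm
δ = Σδ_i = -0.186 mm.

-0.186 mm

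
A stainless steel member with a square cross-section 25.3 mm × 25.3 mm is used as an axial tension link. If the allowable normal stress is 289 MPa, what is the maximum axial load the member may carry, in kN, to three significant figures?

A = 640.1 mm².
P_max = σ_allow · A = 289 · 640.1 = 185000 N = 185 kN.

185 kN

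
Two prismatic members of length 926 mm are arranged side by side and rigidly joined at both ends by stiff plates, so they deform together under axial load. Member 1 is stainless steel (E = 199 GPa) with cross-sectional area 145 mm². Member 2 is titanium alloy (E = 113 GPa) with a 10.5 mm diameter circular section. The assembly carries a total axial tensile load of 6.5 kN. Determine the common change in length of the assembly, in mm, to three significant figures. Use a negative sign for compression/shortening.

A_2 = 86.59 mm².
Equal strain + equilibrium ⇒ each member carries load in proportion to AE: A₁E₁ = 28860000 N, A₂E₂ = 9785000 N, ΣAE = 38640000 N.
δ = PL/ΣAE = 6500·926/38640000 = 0.1558 mm.

0.156 mm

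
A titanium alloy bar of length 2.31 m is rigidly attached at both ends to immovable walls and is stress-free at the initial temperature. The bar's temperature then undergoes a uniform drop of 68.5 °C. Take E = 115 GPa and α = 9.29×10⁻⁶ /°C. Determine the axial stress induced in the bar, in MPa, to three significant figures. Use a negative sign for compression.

Free thermal expansion αLΔT = 9.29e-6 · 2310 · -68.5 = -1.47 mm.
The walls impose strain ε = −(-1.47)/2310 = 6.3636e-04; σ = Eε = 115000 · 6.3636e-04 = 73.18 MPa.

73.2 MPa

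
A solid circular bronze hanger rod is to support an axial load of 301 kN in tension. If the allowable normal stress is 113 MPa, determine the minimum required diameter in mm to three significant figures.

58.2 mm

Required area A ≥ P/σ_allow = 301000/113 = 2664 mm².
For a solid circular section, d ≥ √(4A/π) = 58.24 mm.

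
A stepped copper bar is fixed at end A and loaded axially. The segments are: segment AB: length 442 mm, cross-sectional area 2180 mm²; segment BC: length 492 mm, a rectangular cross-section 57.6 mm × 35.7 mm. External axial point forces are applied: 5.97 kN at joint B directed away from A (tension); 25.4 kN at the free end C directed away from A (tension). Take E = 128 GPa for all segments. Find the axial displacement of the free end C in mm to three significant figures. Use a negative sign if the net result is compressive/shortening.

Internal axial forces (sectioning from the free end, tension +): N_BC = 25.4 kN, N_AB = 31.37 kN.
A_BC = 2056 mm².
δ_AB = 31370·442/(2180·128000) = 0.04969 mm
δ_BC = 25400·492/(2056·128000) = 0.04748 mm
δ = Σδ_i = 0.09717 mm.

0.0972 mm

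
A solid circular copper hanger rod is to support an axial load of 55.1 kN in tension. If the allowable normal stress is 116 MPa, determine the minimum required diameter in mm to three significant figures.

24.6 mm

Required area A ≥ P/σ_allow = 55100/116 = 475 mm².
For a solid circular section, d ≥ √(4A/π) = 24.59 mm.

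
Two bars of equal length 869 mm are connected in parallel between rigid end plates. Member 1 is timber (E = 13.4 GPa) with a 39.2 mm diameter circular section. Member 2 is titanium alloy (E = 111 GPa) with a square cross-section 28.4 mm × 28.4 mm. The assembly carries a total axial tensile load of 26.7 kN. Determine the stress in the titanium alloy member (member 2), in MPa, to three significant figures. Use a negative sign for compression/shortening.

28.0 MPa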